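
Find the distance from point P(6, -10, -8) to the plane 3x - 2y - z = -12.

distance = |a·x₀ + b·y₀ + c·z₀ - d| / √(a² + b² + c²)
  = |3·6 + (-2)·(-10) + (-1)·(-8) - (-12)| / √(3² + (-2)² + (-1)²)
  = |18 + 20 + 8 + 12| / √(9 + 4 + 1)
  = |58| / √14
  = 58 / 3.742
  ≈ 15.5

15.5


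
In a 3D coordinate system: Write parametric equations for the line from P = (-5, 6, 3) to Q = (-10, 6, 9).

Direction vector d = Q - P = (-10 + 5, 6 - 6, 9 - 3) = (-5, 0, 6)
Parametric form r = P + t·d:
x = -5 - 5t, y = 6, z = 3 + 6t

x = -5 - 5t, y = 6, z = 3 + 6t


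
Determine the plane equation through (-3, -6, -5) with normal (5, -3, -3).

The plane through P with normal n = (a, b, c) satisfies n·(r - P) = 0,
i.e. ax + by + cz = a·x₀ + b·y₀ + c·z₀.
d = 5·(-3) + (-3)·(-6) + (-3)·(-5)
  = -15 + 18 + 15
  = 18
Equation: 5x - 3y - 3z = 18

5x - 3y - 3z = 18


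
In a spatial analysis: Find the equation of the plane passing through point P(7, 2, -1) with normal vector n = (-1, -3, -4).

The plane through P with normal n = (a, b, c) satisfies n·(r - P) = 0,
i.e. ax + by + cz = a·x₀ + b·y₀ + c·z₀.
d = (-1)·7 + (-3)·2 + (-4)·(-1)
  = -7 - 6 + 4
  = -9
Equation: -x - 3y - 4z = -9

-x - 3y - 4z = -9


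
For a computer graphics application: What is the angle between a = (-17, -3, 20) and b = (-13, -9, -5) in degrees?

a·b = (-17)·(-13) + (-3)·(-9) + 20·(-5) = 221 + 27 - 100 = 148
|a| = √((-17)² + (-3)² + 20²) = √698 ≈ 26.42
|b| = √((-13)² + (-9)² + (-5)²) = √275 ≈ 16.58
cos θ = (a·b)/(|a||b|) = 148/(26.42·16.58) ≈ 0.3378
θ = arccos(0.3378) ≈ 70.26°

70.26°


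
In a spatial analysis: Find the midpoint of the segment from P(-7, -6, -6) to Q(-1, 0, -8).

M = ((x₁+x₂)/2, (y₁+y₂)/2, (z₁+z₂)/2)
  = ((-7 - 1)/2, (-6 + 0)/2, (-6 - 8)/2)
  = (-8/2, -6/2, -14/2)
  = (-4, -3, -7)

(-4, -3, -7)


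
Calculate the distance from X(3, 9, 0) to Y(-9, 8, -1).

d = √[(x₂-x₁)² + (y₂-y₁)² + (z₂-z₁)²]
  = √[(-12)² + (-1)² + (-1)²]
  = √[144 + 1 + 1]
  = √146
  ≈ 12.08

12.08


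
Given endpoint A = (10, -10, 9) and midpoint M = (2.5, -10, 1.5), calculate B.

B = 2M - A
  = (2·2.5 - 10, 2·(-10) - (-10), 2·1.5 - 9)
  = (5 - 10, -20 + 10, 3 - 9)
  = (-5, -10, -6)

(-5, -10, -6)


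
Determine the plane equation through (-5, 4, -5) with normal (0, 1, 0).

The plane through P with normal n = (a, b, c) satisfies n·(r - P) = 0,
i.e. ax + by + cz = a·x₀ + b·y₀ + c·z₀.
d = 0·(-5) + 1·4 + 0·(-5)
  = 0 + 4 + 0
  = 4
Equation: y = 4

y = 4


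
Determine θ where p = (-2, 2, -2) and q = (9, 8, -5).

p·q = (-2)·9 + 2·8 + (-2)·(-5) = -18 + 16 + 10 = 8
|p| = √((-2)² + 2² + (-2)²) = √12 ≈ 3.464
|q| = √(9² + 8² + (-5)²) = √170 ≈ 13.04
cos θ = (p·q)/(|p||q|) = 8/(3.464·13.04) ≈ 0.1771
θ = arccos(0.1771) ≈ 79.8°

79.8°


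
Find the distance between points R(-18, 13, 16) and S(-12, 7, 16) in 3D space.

d = √[(x₂-x₁)² + (y₂-y₁)² + (z₂-z₁)²]
  = √[6² + (-6)² + 0²]
  = √[36 + 36 + 0]
  = √72
  ≈ 8.485

8.485


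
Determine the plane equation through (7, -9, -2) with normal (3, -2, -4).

The plane through P with normal n = (a, b, c) satisfies n·(r - P) = 0,
i.e. ax + by + cz = a·x₀ + b·y₀ + c·z₀.
d = 3·7 + (-2)·(-9) + (-4)·(-2)
  = 21 + 18 + 8
  = 47
Equation: 3x - 2y - 4z = 47

3x - 2y - 4z = 47


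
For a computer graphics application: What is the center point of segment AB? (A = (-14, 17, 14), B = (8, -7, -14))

M = ((x₁+x₂)/2, (y₁+y₂)/2, (z₁+z₂)/2)
  = ((-14 + 8)/2, (17 - 7)/2, (14 - 14)/2)
  = (-6/2, 10/2, 0/2)
  = (-3, 5, 0)

(-3, 5, 0)


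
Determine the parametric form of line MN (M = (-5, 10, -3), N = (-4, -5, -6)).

Direction vector d = N - M = (-4 + 5, -5 - 10, -6 + 3) = (1, -15, -3)
Parametric form r = M + t·d:
x = -5 + t, y = 10 - 15t, z = -3 - 3t

x = -5 + t, y = 10 - 15t, z = -3 - 3t


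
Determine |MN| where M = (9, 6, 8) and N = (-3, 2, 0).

d = √[(x₂-x₁)² + (y₂-y₁)² + (z₂-z₁)²]
  = √[(-12)² + (-4)² + (-8)²]
  = √[144 + 16 + 64]
  = √224
  ≈ 14.97

14.97


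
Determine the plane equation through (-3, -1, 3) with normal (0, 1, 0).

The plane through P with normal n = (a, b, c) satisfies n·(r - P) = 0,
i.e. ax + by + cz = a·x₀ + b·y₀ + c·z₀.
d = 0·(-3) + 1·(-1) + 0·3
  = 0 - 1 + 0
  = -1
Equation: y = -1

y = -1


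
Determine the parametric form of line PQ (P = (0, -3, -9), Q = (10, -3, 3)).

Direction vector d = Q - P = (10 + 0, -3 + 3, 3 + 9) = (10, 0, 12)
Parametric form r = P + t·d:
x = 0 + 10t, y = -3, z = -9 + 12t

x = 0 + 10t, y = -3, z = -9 + 12t


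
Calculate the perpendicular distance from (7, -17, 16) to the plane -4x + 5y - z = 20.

distance = |a·x₀ + b·y₀ + c·z₀ - d| / √(a² + b² + c²)
  = |(-4)·7 + 5·(-17) + (-1)·16 - 20| / √((-4)² + 5² + (-1)²)
  = |-28 - 85 - 16 - 20| / √(16 + 25 + 1)
  = |-149| / √42
  = 149 / 6.481
  ≈ 22.99

22.99


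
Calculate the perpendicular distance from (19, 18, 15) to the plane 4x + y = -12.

distance = |a·x₀ + b·y₀ + c·z₀ - d| / √(a² + b² + c²)
  = |4·19 + 1·18 + 0·15 - (-12)| / √(4² + 1² + 0²)
  = |76 + 18 + 0 + 12| / √(16 + 1 + 0)
  = |106| / √17
  = 106 / 4.123
  ≈ 25.71

25.71


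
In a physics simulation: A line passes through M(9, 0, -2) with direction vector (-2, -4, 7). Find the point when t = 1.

P(t) = M + t·d
  = (9 + (-2)·1, 0 + (-4)·1, -2 + 7·1)
  = (9 - 2, 0 - 4, -2 + 7)
  = (7, -4, 5)

(7, -4, 5)


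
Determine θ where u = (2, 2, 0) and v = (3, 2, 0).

u·v = 2·3 + 2·2 + 0·0 = 6 + 4 + 0 = 10
|u| = √(2² + 2² + 0²) = √8 ≈ 2.828
|v| = √(3² + 2² + 0²) = √13 ≈ 3.606
cos θ = (u·v)/(|u||v|) = 10/(2.828·3.606) ≈ 0.9806
θ = arccos(0.9806) ≈ 11.31°

11.31°


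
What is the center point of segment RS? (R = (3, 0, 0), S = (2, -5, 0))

M = ((x₁+x₂)/2, (y₁+y₂)/2, (z₁+z₂)/2)
  = ((3 + 2)/2, (0 - 5)/2, (0 + 0)/2)
  = (5/2, -5/2, 0/2)
  = (2.5, -2.5, 0)

(2.5, -2.5, 0)


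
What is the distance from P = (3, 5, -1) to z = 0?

distance = |a·x₀ + b·y₀ + c·z₀ - d| / √(a² + b² + c²)
  = |0·3 + 0·5 + 1·(-1) - 0| / √(0² + 0² + 1²)
  = |0 + 0 - 1 + 0| / √(0 + 0 + 1)
  = |-1| / √1
  = 1 / 1
  ≈ 1

1


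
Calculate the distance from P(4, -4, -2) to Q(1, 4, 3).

d = √[(x₂-x₁)² + (y₂-y₁)² + (z₂-z₁)²]
  = √[(-3)² + 8² + 5²]
  = √[9 + 64 + 25]
  = √98
  ≈ 9.899

9.899


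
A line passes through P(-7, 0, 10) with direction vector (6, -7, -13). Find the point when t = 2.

P(t) = P + t·d
  = (-7 + 6·2, 0 + (-7)·2, 10 + (-13)·2)
  = (-7 + 12, 0 - 14, 10 - 26)
  = (5, -14, -16)

(5, -14, -16)


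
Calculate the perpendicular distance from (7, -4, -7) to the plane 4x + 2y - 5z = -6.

distance = |a·x₀ + b·y₀ + c·z₀ - d| / √(a² + b² + c²)
  = |4·7 + 2·(-4) + (-5)·(-7) - (-6)| / √(4² + 2² + (-5)²)
  = |28 - 8 + 35 + 6| / √(16 + 4 + 25)
  = |61| / √45
  = 61 / 6.708
  ≈ 9.093

9.093


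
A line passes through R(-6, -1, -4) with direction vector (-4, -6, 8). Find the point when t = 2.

P(t) = R + t·d
  = (-6 + (-4)·2, -1 + (-6)·2, -4 + 8·2)
  = (-6 - 8, -1 - 12, -4 + 16)
  = (-14, -13, 12)

(-14, -13, 12)


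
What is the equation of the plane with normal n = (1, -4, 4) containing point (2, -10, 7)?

The plane through P with normal n = (a, b, c) satisfies n·(r - P) = 0,
i.e. ax + by + cz = a·x₀ + b·y₀ + c·z₀.
d = 1·2 + (-4)·(-10) + 4·7
  = 2 + 40 + 28
  = 70
Equation: x - 4y + 4z = 70

x - 4y + 4z = 70


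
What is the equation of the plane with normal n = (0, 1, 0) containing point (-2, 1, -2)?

The plane through P with normal n = (a, b, c) satisfies n·(r - P) = 0,
i.e. ax + by + cz = a·x₀ + b·y₀ + c·z₀.
d = 0·(-2) + 1·1 + 0·(-2)
  = 0 + 1 + 0
  = 1
Equation: y = 1

y = 1


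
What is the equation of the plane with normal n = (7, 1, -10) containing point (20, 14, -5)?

The plane through P with normal n = (a, b, c) satisfies n·(r - P) = 0,
i.e. ax + by + cz = a·x₀ + b·y₀ + c·z₀.
d = 7·20 + 1·14 + (-10)·(-5)
  = 140 + 14 + 50
  = 204
Equation: 7x + y - 10z = 204

7x + y - 10z = 204


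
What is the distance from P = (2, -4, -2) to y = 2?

distance = |a·x₀ + b·y₀ + c·z₀ - d| / √(a² + b² + c²)
  = |0·2 + 1·(-4) + 0·(-2) - 2| / √(0² + 1² + 0²)
  = |0 - 4 + 0 - 2| / √(0 + 1 + 0)
  = |-6| / √1
  = 6 / 1
  ≈ 6

6


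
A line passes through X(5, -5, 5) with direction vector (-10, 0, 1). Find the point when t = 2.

P(t) = X + t·d
  = (5 + (-10)·2, -5 + 0·2, 5 + 1·2)
  = (5 - 20, -5 + 0, 5 + 2)
  = (-15, -5, 7)

(-15, -5, 7)


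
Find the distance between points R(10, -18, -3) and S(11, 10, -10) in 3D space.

d = √[(x₂-x₁)² + (y₂-y₁)² + (z₂-z₁)²]
  = √[1² + 28² + (-7)²]
  = √[1 + 784 + 49]
  = √834
  ≈ 28.88

28.88


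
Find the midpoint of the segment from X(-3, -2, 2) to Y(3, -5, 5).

M = ((x₁+x₂)/2, (y₁+y₂)/2, (z₁+z₂)/2)
  = ((-3 + 3)/2, (-2 - 5)/2, (2 + 5)/2)
  = (0/2, -7/2, 7/2)
  = (0, -3.5, 3.5)

(0, -3.5, 3.5)


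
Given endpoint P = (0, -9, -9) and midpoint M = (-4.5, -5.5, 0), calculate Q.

Q = 2M - P
  = (2·(-4.5) - 0, 2·(-5.5) - (-9), 2·0 - (-9))
  = (-9 + 0, -11 + 9, 0 + 9)
  = (-9, -2, 9)

(-9, -2, 9)


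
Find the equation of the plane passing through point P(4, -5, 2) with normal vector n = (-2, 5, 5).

The plane through P with normal n = (a, b, c) satisfies n·(r - P) = 0,
i.e. ax + by + cz = a·x₀ + b·y₀ + c·z₀.
d = (-2)·4 + 5·(-5) + 5·2
  = -8 - 25 + 10
  = -23
Equation: -2x + 5y + 5z = -23

-2x + 5y + 5z = -23


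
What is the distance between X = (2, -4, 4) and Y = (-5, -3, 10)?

d = √[(x₂-x₁)² + (y₂-y₁)² + (z₂-z₁)²]
  = √[(-7)² + 1² + 6²]
  = √[49 + 1 + 36]
  = √86
  ≈ 9.274

9.274


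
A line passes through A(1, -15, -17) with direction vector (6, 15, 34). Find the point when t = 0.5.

P(t) = A + t·d
  = (1 + 6·0.5, -15 + 15·0.5, -17 + 34·0.5)
  = (1 + 3, -15 + 7.5, -17 + 17)
  = (4, -7.5, 0)

(4, -7.5, 0)


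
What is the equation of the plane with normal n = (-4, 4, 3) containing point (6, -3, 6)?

The plane through P with normal n = (a, b, c) satisfies n·(r - P) = 0,
i.e. ax + by + cz = a·x₀ + b·y₀ + c·z₀.
d = (-4)·6 + 4·(-3) + 3·6
  = -24 - 12 + 18
  = -18
Equation: -4x + 4y + 3z = -18

-4x + 4y + 3z = -18


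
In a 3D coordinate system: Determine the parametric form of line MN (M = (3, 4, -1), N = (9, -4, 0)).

Direction vector d = N - M = (9 - 3, -4 - 4, 0 + 1) = (6, -8, 1)
Parametric form r = M + t·d:
x = 3 + 6t, y = 4 - 8t, z = -1 + t

x = 3 + 6t, y = 4 - 8t, z = -1 + t


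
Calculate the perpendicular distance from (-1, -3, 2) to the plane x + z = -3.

distance = |a·x₀ + b·y₀ + c·z₀ - d| / √(a² + b² + c²)
  = |1·(-1) + 0·(-3) + 1·2 - (-3)| / √(1² + 0² + 1²)
  = |-1 + 0 + 2 + 3| / √(1 + 0 + 1)
  = |4| / √2
  = 4 / 1.414
  ≈ 2.828

2.828


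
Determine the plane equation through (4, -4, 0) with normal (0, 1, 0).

The plane through P with normal n = (a, b, c) satisfies n·(r - P) = 0,
i.e. ax + by + cz = a·x₀ + b·y₀ + c·z₀.
d = 0·4 + 1·(-4) + 0·0
  = 0 - 4 + 0
  = -4
Equation: y = -4

y = -4


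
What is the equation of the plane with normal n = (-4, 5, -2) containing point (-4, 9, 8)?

The plane through P with normal n = (a, b, c) satisfies n·(r - P) = 0,
i.e. ax + by + cz = a·x₀ + b·y₀ + c·z₀.
d = (-4)·(-4) + 5·9 + (-2)·8
  = 16 + 45 - 16
  = 45
Equation: -4x + 5y - 2z = 45

-4x + 5y - 2z = 45


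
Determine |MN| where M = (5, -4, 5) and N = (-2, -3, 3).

d = √[(x₂-x₁)² + (y₂-y₁)² + (z₂-z₁)²]
  = √[(-7)² + 1² + (-2)²]
  = √[49 + 1 + 4]
  = √54
  ≈ 7.348

7.348


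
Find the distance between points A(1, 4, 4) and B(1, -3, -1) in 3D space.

d = √[(x₂-x₁)² + (y₂-y₁)² + (z₂-z₁)²]
  = √[0² + (-7)² + (-5)²]
  = √[0 + 49 + 25]
  = √74
  ≈ 8.602

8.602


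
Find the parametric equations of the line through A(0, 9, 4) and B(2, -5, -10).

Direction vector d = B - A = (2 + 0, -5 - 9, -10 - 4) = (2, -14, -14)
Parametric form r = A + t·d:
x = 0 + 2t, y = 9 - 14t, z = 4 - 14t

x = 0 + 2t, y = 9 - 14t, z = 4 - 14t


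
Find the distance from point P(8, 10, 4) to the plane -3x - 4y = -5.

distance = |a·x₀ + b·y₀ + c·z₀ - d| / √(a² + b² + c²)
  = |(-3)·8 + (-4)·10 + 0·4 - (-5)| / √((-3)² + (-4)² + 0²)
  = |-24 - 40 + 0 + 5| / √(9 + 16 + 0)
  = |-59| / √25
  = 59 / 5
  ≈ 11.8

11.8


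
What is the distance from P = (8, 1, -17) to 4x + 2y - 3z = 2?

distance = |a·x₀ + b·y₀ + c·z₀ - d| / √(a² + b² + c²)
  = |4·8 + 2·1 + (-3)·(-17) - 2| / √(4² + 2² + (-3)²)
  = |32 + 2 + 51 - 2| / √(16 + 4 + 9)
  = |83| / √29
  = 83 / 5.385
  ≈ 15.41

15.41


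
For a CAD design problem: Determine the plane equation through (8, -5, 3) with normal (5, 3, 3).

The plane through P with normal n = (a, b, c) satisfies n·(r - P) = 0,
i.e. ax + by + cz = a·x₀ + b·y₀ + c·z₀.
d = 5·8 + 3·(-5) + 3·3
  = 40 - 15 + 9
  = 34
Equation: 5x + 3y + 3z = 34

5x + 3y + 3z = 34


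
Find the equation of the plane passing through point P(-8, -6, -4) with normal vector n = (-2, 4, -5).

The plane through P with normal n = (a, b, c) satisfies n·(r - P) = 0,
i.e. ax + by + cz = a·x₀ + b·y₀ + c·z₀.
d = (-2)·(-8) + 4·(-6) + (-5)·(-4)
  = 16 - 24 + 20
  = 12
Equation: -2x + 4y - 5z = 12

-2x + 4y - 5z = 12


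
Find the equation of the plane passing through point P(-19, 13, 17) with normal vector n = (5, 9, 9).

The plane through P with normal n = (a, b, c) satisfies n·(r - P) = 0,
i.e. ax + by + cz = a·x₀ + b·y₀ + c·z₀.
d = 5·(-19) + 9·13 + 9·17
  = -95 + 117 + 153
  = 175
Equation: 5x + 9y + 9z = 175

5x + 9y + 9z = 175


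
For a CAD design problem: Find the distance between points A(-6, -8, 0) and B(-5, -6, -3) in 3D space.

d = √[(x₂-x₁)² + (y₂-y₁)² + (z₂-z₁)²]
  = √[1² + 2² + (-3)²]
  = √[1 + 4 + 9]
  = √14
  ≈ 3.742

3.742


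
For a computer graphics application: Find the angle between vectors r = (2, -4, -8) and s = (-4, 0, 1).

r·s = 2·(-4) + (-4)·0 + (-8)·1 = -8 + 0 - 8 = -16
|r| = √(2² + (-4)² + (-8)²) = √84 ≈ 9.165
|s| = √((-4)² + 0² + 1²) = √17 ≈ 4.123
cos θ = (r·s)/(|r||s|) = -16/(9.165·4.123) ≈ -0.4234
θ = arccos(-0.4234) ≈ 115°

115°


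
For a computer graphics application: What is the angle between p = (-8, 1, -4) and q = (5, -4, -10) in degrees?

p·q = (-8)·5 + 1·(-4) + (-4)·(-10) = -40 - 4 + 40 = -4
|p| = √((-8)² + 1² + (-4)²) = √81 ≈ 9
|q| = √(5² + (-4)² + (-10)²) = √141 ≈ 11.87
cos θ = (p·q)/(|p||q|) = -4/(9·11.87) ≈ -0.03743
θ = arccos(-0.03743) ≈ 92.15°

92.15°


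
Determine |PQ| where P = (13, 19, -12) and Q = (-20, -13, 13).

d = √[(x₂-x₁)² + (y₂-y₁)² + (z₂-z₁)²]
  = √[(-33)² + (-32)² + 25²]
  = √[1089 + 1024 + 625]
  = √2738
  ≈ 52.33

52.33


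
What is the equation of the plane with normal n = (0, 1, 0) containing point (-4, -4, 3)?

The plane through P with normal n = (a, b, c) satisfies n·(r - P) = 0,
i.e. ax + by + cz = a·x₀ + b·y₀ + c·z₀.
d = 0·(-4) + 1·(-4) + 0·3
  = 0 - 4 + 0
  = -4
Equation: y = -4

y = -4


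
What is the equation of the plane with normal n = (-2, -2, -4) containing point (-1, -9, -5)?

The plane through P with normal n = (a, b, c) satisfies n·(r - P) = 0,
i.e. ax + by + cz = a·x₀ + b·y₀ + c·z₀.
d = (-2)·(-1) + (-2)·(-9) + (-4)·(-5)
  = 2 + 18 + 20
  = 40
Equation: -2x - 2y - 4z = 40

-2x - 2y - 4z = 40


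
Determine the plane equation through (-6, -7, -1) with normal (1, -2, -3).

The plane through P with normal n = (a, b, c) satisfies n·(r - P) = 0,
i.e. ax + by + cz = a·x₀ + b·y₀ + c·z₀.
d = 1·(-6) + (-2)·(-7) + (-3)·(-1)
  = -6 + 14 + 3
  = 11
Equation: x - 2y - 3z = 11

x - 2y - 3z = 11


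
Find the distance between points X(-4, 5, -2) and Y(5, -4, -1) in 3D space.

d = √[(x₂-x₁)² + (y₂-y₁)² + (z₂-z₁)²]
  = √[9² + (-9)² + 1²]
  = √[81 + 81 + 1]
  = √163
  ≈ 12.77

12.77


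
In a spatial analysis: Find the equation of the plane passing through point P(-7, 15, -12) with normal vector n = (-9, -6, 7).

The plane through P with normal n = (a, b, c) satisfies n·(r - P) = 0,
i.e. ax + by + cz = a·x₀ + b·y₀ + c·z₀.
d = (-9)·(-7) + (-6)·15 + 7·(-12)
  = 63 - 90 - 84
  = -111
Equation: -9x - 6y + 7z = -111

-9x - 6y + 7z = -111


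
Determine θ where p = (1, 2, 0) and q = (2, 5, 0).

p·q = 1·2 + 2·5 + 0·0 = 2 + 10 + 0 = 12
|p| = √(1² + 2² + 0²) = √5 ≈ 2.236
|q| = √(2² + 5² + 0²) = √29 ≈ 5.385
cos θ = (p·q)/(|p||q|) = 12/(2.236·5.385) ≈ 0.9965
θ = arccos(0.9965) ≈ 4.764°

4.764°


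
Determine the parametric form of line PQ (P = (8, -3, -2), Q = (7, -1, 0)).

Direction vector d = Q - P = (7 - 8, -1 + 3, 0 + 2) = (-1, 2, 2)
Parametric form r = P + t·d:
x = 8 - t, y = -3 + 2t, z = -2 + 2t

x = 8 - t, y = -3 + 2t, z = -2 + 2t


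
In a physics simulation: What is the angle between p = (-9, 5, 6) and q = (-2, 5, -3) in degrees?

p·q = (-9)·(-2) + 5·5 + 6·(-3) = 18 + 25 - 18 = 25
|p| = √((-9)² + 5² + 6²) = √142 ≈ 11.92
|q| = √((-2)² + 5² + (-3)²) = √38 ≈ 6.164
cos θ = (p·q)/(|p||q|) = 25/(11.92·6.164) ≈ 0.3403
θ = arccos(0.3403) ≈ 70.1°

70.1°


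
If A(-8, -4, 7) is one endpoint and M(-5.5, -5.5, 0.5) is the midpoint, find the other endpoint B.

B = 2M - A
  = (2·(-5.5) - (-8), 2·(-5.5) - (-4), 2·0.5 - 7)
  = (-11 + 8, -11 + 4, 1 - 7)
  = (-3, -7, -6)

(-3, -7, -6)


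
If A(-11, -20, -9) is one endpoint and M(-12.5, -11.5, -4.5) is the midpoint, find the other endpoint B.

B = 2M - A
  = (2·(-12.5) - (-11), 2·(-11.5) - (-20), 2·(-4.5) - (-9))
  = (-25 + 11, -23 + 20, -9 + 9)
  = (-14, -3, 0)

(-14, -3, 0)


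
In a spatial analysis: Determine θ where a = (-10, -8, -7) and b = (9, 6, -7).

a·b = (-10)·9 + (-8)·6 + (-7)·(-7) = -90 - 48 + 49 = -89
|a| = √((-10)² + (-8)² + (-7)²) = √213 ≈ 14.59
|b| = √(9² + 6² + (-7)²) = √166 ≈ 12.88
cos θ = (a·b)/(|a||b|) = -89/(14.59·12.88) ≈ -0.4733
θ = arccos(-0.4733) ≈ 118.2°

118.2°


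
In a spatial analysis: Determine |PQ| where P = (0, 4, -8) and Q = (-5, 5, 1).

d = √[(x₂-x₁)² + (y₂-y₁)² + (z₂-z₁)²]
  = √[(-5)² + 1² + 9²]
  = √[25 + 1 + 81]
  = √107
  ≈ 10.34

10.34


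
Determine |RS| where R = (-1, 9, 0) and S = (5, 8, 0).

d = √[(x₂-x₁)² + (y₂-y₁)² + (z₂-z₁)²]
  = √[6² + (-1)² + 0²]
  = √[36 + 1 + 0]
  = √37
  ≈ 6.083

6.083


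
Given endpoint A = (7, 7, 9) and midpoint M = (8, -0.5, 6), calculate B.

B = 2M - A
  = (2·8 - 7, 2·(-0.5) - 7, 2·6 - 9)
  = (16 - 7, -1 - 7, 12 - 9)
  = (9, -8, 3)

(9, -8, 3)


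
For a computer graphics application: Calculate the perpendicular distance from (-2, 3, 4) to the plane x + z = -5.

distance = |a·x₀ + b·y₀ + c·z₀ - d| / √(a² + b² + c²)
  = |1·(-2) + 0·3 + 1·4 - (-5)| / √(1² + 0² + 1²)
  = |-2 + 0 + 4 + 5| / √(1 + 0 + 1)
  = |7| / √2
  = 7 / 1.414
  ≈ 4.95

4.95


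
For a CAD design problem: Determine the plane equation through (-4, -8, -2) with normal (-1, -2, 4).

The plane through P with normal n = (a, b, c) satisfies n·(r - P) = 0,
i.e. ax + by + cz = a·x₀ + b·y₀ + c·z₀.
d = (-1)·(-4) + (-2)·(-8) + 4·(-2)
  = 4 + 16 - 8
  = 12
Equation: -x - 2y + 4z = 12

-x - 2y + 4z = 12


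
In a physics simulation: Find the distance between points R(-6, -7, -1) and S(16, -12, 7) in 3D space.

d = √[(x₂-x₁)² + (y₂-y₁)² + (z₂-z₁)²]
  = √[22² + (-5)² + 8²]
  = √[484 + 25 + 64]
  = √573
  ≈ 23.94

23.94


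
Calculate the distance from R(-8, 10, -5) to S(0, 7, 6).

d = √[(x₂-x₁)² + (y₂-y₁)² + (z₂-z₁)²]
  = √[8² + (-3)² + 11²]
  = √[64 + 9 + 121]
  = √194
  ≈ 13.93

13.93


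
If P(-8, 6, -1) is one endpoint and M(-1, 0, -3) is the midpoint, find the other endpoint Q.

Q = 2M - P
  = (2·(-1) - (-8), 2·0 - 6, 2·(-3) - (-1))
  = (-2 + 8, 0 - 6, -6 + 1)
  = (6, -6, -5)

(6, -6, -5)


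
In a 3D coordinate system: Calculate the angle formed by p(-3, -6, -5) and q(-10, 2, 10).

p·q = (-3)·(-10) + (-6)·2 + (-5)·10 = 30 - 12 - 50 = -32
|p| = √((-3)² + (-6)² + (-5)²) = √70 ≈ 8.367
|q| = √((-10)² + 2² + 10²) = √204 ≈ 14.28
cos θ = (p·q)/(|p||q|) = -32/(8.367·14.28) ≈ -0.2678
θ = arccos(-0.2678) ≈ 105.5°

105.5°


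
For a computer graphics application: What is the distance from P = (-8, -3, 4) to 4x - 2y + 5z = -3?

distance = |a·x₀ + b·y₀ + c·z₀ - d| / √(a² + b² + c²)
  = |4·(-8) + (-2)·(-3) + 5·4 - (-3)| / √(4² + (-2)² + 5²)
  = |-32 + 6 + 20 + 3| / √(16 + 4 + 25)
  = |-3| / √45
  = 3 / 6.708
  ≈ 0.4472

0.4472


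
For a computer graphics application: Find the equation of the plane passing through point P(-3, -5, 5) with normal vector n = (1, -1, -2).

The plane through P with normal n = (a, b, c) satisfies n·(r - P) = 0,
i.e. ax + by + cz = a·x₀ + b·y₀ + c·z₀.
d = 1·(-3) + (-1)·(-5) + (-2)·5
  = -3 + 5 - 10
  = -8
Equation: x - y - 2z = -8

x - y - 2z = -8


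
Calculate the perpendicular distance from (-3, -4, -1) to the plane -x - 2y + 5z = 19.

distance = |a·x₀ + b·y₀ + c·z₀ - d| / √(a² + b² + c²)
  = |(-1)·(-3) + (-2)·(-4) + 5·(-1) - 19| / √((-1)² + (-2)² + 5²)
  = |3 + 8 - 5 - 19| / √(1 + 4 + 25)
  = |-13| / √30
  = 13 / 5.477
  ≈ 2.373

2.373


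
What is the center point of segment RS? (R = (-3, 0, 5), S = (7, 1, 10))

M = ((x₁+x₂)/2, (y₁+y₂)/2, (z₁+z₂)/2)
  = ((-3 + 7)/2, (0 + 1)/2, (5 + 10)/2)
  = (4/2, 1/2, 15/2)
  = (2, 0.5, 7.5)

(2, 0.5, 7.5)


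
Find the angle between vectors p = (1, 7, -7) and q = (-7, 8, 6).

p·q = 1·(-7) + 7·8 + (-7)·6 = -7 + 56 - 42 = 7
|p| = √(1² + 7² + (-7)²) = √99 ≈ 9.95
|q| = √((-7)² + 8² + 6²) = √149 ≈ 12.21
cos θ = (p·q)/(|p||q|) = 7/(9.95·12.21) ≈ 0.05764
θ = arccos(0.05764) ≈ 86.7°

86.7°


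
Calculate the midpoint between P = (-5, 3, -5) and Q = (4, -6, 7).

M = ((x₁+x₂)/2, (y₁+y₂)/2, (z₁+z₂)/2)
  = ((-5 + 4)/2, (3 - 6)/2, (-5 + 7)/2)
  = (-1/2, -3/2, 2/2)
  = (-0.5, -1.5, 1)

(-0.5, -1.5, 1)


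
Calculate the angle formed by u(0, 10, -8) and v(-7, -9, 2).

u·v = 0·(-7) + 10·(-9) + (-8)·2 = 0 - 90 - 16 = -106
|u| = √(0² + 10² + (-8)²) = √164 ≈ 12.81
|v| = √((-7)² + (-9)² + 2²) = √134 ≈ 11.58
cos θ = (u·v)/(|u||v|) = -106/(12.81·11.58) ≈ -0.715
θ = arccos(-0.715) ≈ 135.6°

135.6°


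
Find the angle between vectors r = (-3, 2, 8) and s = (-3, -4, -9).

r·s = (-3)·(-3) + 2·(-4) + 8·(-9) = 9 - 8 - 72 = -71
|r| = √((-3)² + 2² + 8²) = √77 ≈ 8.775
|s| = √((-3)² + (-4)² + (-9)²) = √106 ≈ 10.3
cos θ = (r·s)/(|r||s|) = -71/(8.775·10.3) ≈ -0.7859
θ = arccos(-0.7859) ≈ 141.8°

141.8°


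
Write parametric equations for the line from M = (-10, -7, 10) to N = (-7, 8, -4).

Direction vector d = N - M = (-7 + 10, 8 + 7, -4 - 10) = (3, 15, -14)
Parametric form r = M + t·d:
x = -10 + 3t, y = -7 + 15t, z = 10 - 14t

x = -10 + 3t, y = -7 + 15t, z = 10 - 14t


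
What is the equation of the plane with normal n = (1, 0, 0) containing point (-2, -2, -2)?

The plane through P with normal n = (a, b, c) satisfies n·(r - P) = 0,
i.e. ax + by + cz = a·x₀ + b·y₀ + c·z₀.
d = 1·(-2) + 0·(-2) + 0·(-2)
  = -2 + 0 + 0
  = -2
Equation: x = -2

x = -2


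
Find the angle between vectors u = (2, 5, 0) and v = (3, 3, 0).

u·v = 2·3 + 5·3 + 0·0 = 6 + 15 + 0 = 21
|u| = √(2² + 5² + 0²) = √29 ≈ 5.385
|v| = √(3² + 3² + 0²) = √18 ≈ 4.243
cos θ = (u·v)/(|u||v|) = 21/(5.385·4.243) ≈ 0.9191
θ = arccos(0.9191) ≈ 23.2°

23.2°


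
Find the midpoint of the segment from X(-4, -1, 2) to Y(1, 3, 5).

M = ((x₁+x₂)/2, (y₁+y₂)/2, (z₁+z₂)/2)
  = ((-4 + 1)/2, (-1 + 3)/2, (2 + 5)/2)
  = (-3/2, 2/2, 7/2)
  = (-1.5, 1, 3.5)

(-1.5, 1, 3.5)


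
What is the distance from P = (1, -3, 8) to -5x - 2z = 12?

distance = |a·x₀ + b·y₀ + c·z₀ - d| / √(a² + b² + c²)
  = |(-5)·1 + 0·(-3) + (-2)·8 - 12| / √((-5)² + 0² + (-2)²)
  = |-5 + 0 - 16 - 12| / √(25 + 0 + 4)
  = |-33| / √29
  = 33 / 5.385
  ≈ 6.128

6.128


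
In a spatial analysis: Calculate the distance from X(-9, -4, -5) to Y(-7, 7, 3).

d = √[(x₂-x₁)² + (y₂-y₁)² + (z₂-z₁)²]
  = √[2² + 11² + 8²]
  = √[4 + 121 + 64]
  = √189
  ≈ 13.75

13.75


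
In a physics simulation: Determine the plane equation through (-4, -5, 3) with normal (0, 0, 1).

The plane through P with normal n = (a, b, c) satisfies n·(r - P) = 0,
i.e. ax + by + cz = a·x₀ + b·y₀ + c·z₀.
d = 0·(-4) + 0·(-5) + 1·3
  = 0 + 0 + 3
  = 3
Equation: z = 3

z = 3


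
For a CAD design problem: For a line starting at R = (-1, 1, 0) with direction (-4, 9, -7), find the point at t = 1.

P(t) = R + t·d
  = (-1 + (-4)·1, 1 + 9·1, 0 + (-7)·1)
  = (-1 - 4, 1 + 9, 0 - 7)
  = (-5, 10, -7)

(-5, 10, -7)


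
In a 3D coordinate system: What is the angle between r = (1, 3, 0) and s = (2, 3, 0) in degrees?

r·s = 1·2 + 3·3 + 0·0 = 2 + 9 + 0 = 11
|r| = √(1² + 3² + 0²) = √10 ≈ 3.162
|s| = √(2² + 3² + 0²) = √13 ≈ 3.606
cos θ = (r·s)/(|r||s|) = 11/(3.162·3.606) ≈ 0.9648
θ = arccos(0.9648) ≈ 15.26°

15.26°


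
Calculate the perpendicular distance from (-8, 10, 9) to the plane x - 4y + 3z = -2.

distance = |a·x₀ + b·y₀ + c·z₀ - d| / √(a² + b² + c²)
  = |1·(-8) + (-4)·10 + 3·9 - (-2)| / √(1² + (-4)² + 3²)
  = |-8 - 40 + 27 + 2| / √(1 + 16 + 9)
  = |-19| / √26
  = 19 / 5.099
  ≈ 3.726

3.726


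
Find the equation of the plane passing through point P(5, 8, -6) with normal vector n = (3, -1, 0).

The plane through P with normal n = (a, b, c) satisfies n·(r - P) = 0,
i.e. ax + by + cz = a·x₀ + b·y₀ + c·z₀.
d = 3·5 + (-1)·8 + 0·(-6)
  = 15 - 8 + 0
  = 7
Equation: 3x - y = 7

3x - y = 7


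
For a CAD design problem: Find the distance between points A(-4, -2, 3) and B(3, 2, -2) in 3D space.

d = √[(x₂-x₁)² + (y₂-y₁)² + (z₂-z₁)²]
  = √[7² + 4² + (-5)²]
  = √[49 + 16 + 25]
  = √90
  ≈ 9.487

9.487


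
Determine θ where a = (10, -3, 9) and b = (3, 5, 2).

a·b = 10·3 + (-3)·5 + 9·2 = 30 - 15 + 18 = 33
|a| = √(10² + (-3)² + 9²) = √190 ≈ 13.78
|b| = √(3² + 5² + 2²) = √38 ≈ 6.164
cos θ = (a·b)/(|a||b|) = 33/(13.78·6.164) ≈ 0.3884
θ = arccos(0.3884) ≈ 67.15°

67.15°


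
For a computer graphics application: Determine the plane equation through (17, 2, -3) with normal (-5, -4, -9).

The plane through P with normal n = (a, b, c) satisfies n·(r - P) = 0,
i.e. ax + by + cz = a·x₀ + b·y₀ + c·z₀.
d = (-5)·17 + (-4)·2 + (-9)·(-3)
  = -85 - 8 + 27
  = -66
Equation: -5x - 4y - 9z = -66

-5x - 4y - 9z = -66


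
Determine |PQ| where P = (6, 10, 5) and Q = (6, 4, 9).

d = √[(x₂-x₁)² + (y₂-y₁)² + (z₂-z₁)²]
  = √[0² + (-6)² + 4²]
  = √[0 + 36 + 16]
  = √52
  ≈ 7.211

7.211


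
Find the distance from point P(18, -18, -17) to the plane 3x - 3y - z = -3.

distance = |a·x₀ + b·y₀ + c·z₀ - d| / √(a² + b² + c²)
  = |3·18 + (-3)·(-18) + (-1)·(-17) - (-3)| / √(3² + (-3)² + (-1)²)
  = |54 + 54 + 17 + 3| / √(9 + 9 + 1)
  = |128| / √19
  = 128 / 4.359
  ≈ 29.37

29.37


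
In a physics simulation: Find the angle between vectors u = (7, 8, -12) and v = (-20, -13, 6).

u·v = 7·(-20) + 8·(-13) + (-12)·6 = -140 - 104 - 72 = -316
|u| = √(7² + 8² + (-12)²) = √257 ≈ 16.03
|v| = √((-20)² + (-13)² + 6²) = √605 ≈ 24.6
cos θ = (u·v)/(|u||v|) = -316/(16.03·24.6) ≈ -0.8014
θ = arccos(-0.8014) ≈ 143.3°

143.3°


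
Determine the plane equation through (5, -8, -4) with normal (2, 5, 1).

The plane through P with normal n = (a, b, c) satisfies n·(r - P) = 0,
i.e. ax + by + cz = a·x₀ + b·y₀ + c·z₀.
d = 2·5 + 5·(-8) + 1·(-4)
  = 10 - 40 - 4
  = -34
Equation: 2x + 5y + z = -34

2x + 5y + z = -34


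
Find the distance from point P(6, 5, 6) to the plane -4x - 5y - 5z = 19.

distance = |a·x₀ + b·y₀ + c·z₀ - d| / √(a² + b² + c²)
  = |(-4)·6 + (-5)·5 + (-5)·6 - 19| / √((-4)² + (-5)² + (-5)²)
  = |-24 - 25 - 30 - 19| / √(16 + 25 + 25)
  = |-98| / √66
  = 98 / 8.124
  ≈ 12.06

12.06


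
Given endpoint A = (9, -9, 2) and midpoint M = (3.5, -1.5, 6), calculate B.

B = 2M - A
  = (2·3.5 - 9, 2·(-1.5) - (-9), 2·6 - 2)
  = (7 - 9, -3 + 9, 12 - 2)
  = (-2, 6, 10)

(-2, 6, 10)


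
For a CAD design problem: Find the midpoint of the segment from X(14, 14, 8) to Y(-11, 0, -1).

M = ((x₁+x₂)/2, (y₁+y₂)/2, (z₁+z₂)/2)
  = ((14 - 11)/2, (14 + 0)/2, (8 - 1)/2)
  = (3/2, 14/2, 7/2)
  = (1.5, 7, 3.5)

(1.5, 7, 3.5)


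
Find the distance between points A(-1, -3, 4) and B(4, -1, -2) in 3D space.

d = √[(x₂-x₁)² + (y₂-y₁)² + (z₂-z₁)²]
  = √[5² + 2² + (-6)²]
  = √[25 + 4 + 36]
  = √65
  ≈ 8.062

8.062


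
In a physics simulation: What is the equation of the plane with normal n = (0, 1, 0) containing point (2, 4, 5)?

The plane through P with normal n = (a, b, c) satisfies n·(r - P) = 0,
i.e. ax + by + cz = a·x₀ + b·y₀ + c·z₀.
d = 0·2 + 1·4 + 0·5
  = 0 + 4 + 0
  = 4
Equation: y = 4

y = 4


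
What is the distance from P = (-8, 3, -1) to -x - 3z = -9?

distance = |a·x₀ + b·y₀ + c·z₀ - d| / √(a² + b² + c²)
  = |(-1)·(-8) + 0·3 + (-3)·(-1) - (-9)| / √((-1)² + 0² + (-3)²)
  = |8 + 0 + 3 + 9| / √(1 + 0 + 9)
  = |20| / √10
  = 20 / 3.162
  ≈ 6.325

6.325


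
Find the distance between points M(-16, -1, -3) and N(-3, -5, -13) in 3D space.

d = √[(x₂-x₁)² + (y₂-y₁)² + (z₂-z₁)²]
  = √[13² + (-4)² + (-10)²]
  = √[169 + 16 + 100]
  = √285
  ≈ 16.88

16.88


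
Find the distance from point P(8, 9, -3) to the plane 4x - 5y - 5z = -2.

distance = |a·x₀ + b·y₀ + c·z₀ - d| / √(a² + b² + c²)
  = |4·8 + (-5)·9 + (-5)·(-3) - (-2)| / √(4² + (-5)² + (-5)²)
  = |32 - 45 + 15 + 2| / √(16 + 25 + 25)
  = |4| / √66
  = 4 / 8.124
  ≈ 0.4924

0.4924


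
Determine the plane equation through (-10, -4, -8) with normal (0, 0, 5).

The plane through P with normal n = (a, b, c) satisfies n·(r - P) = 0,
i.e. ax + by + cz = a·x₀ + b·y₀ + c·z₀.
d = 0·(-10) + 0·(-4) + 5·(-8)
  = 0 + 0 - 40
  = -40
Equation: 5z = -40

5z = -40


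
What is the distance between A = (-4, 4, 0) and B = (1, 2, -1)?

d = √[(x₂-x₁)² + (y₂-y₁)² + (z₂-z₁)²]
  = √[5² + (-2)² + (-1)²]
  = √[25 + 4 + 1]
  = √30
  ≈ 5.477

5.477


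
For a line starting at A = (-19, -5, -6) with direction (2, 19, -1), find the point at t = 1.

P(t) = A + t·d
  = (-19 + 2·1, -5 + 19·1, -6 + (-1)·1)
  = (-19 + 2, -5 + 19, -6 - 1)
  = (-17, 14, -7)

(-17, 14, -7)


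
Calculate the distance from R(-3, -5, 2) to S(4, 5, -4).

d = √[(x₂-x₁)² + (y₂-y₁)² + (z₂-z₁)²]
  = √[7² + 10² + (-6)²]
  = √[49 + 100 + 36]
  = √185
  ≈ 13.6

13.6


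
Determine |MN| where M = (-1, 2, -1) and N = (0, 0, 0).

d = √[(x₂-x₁)² + (y₂-y₁)² + (z₂-z₁)²]
  = √[1² + (-2)² + 1²]
  = √[1 + 4 + 1]
  = √6
  ≈ 2.449

2.449


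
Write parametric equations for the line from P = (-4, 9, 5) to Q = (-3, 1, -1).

Direction vector d = Q - P = (-3 + 4, 1 - 9, -1 - 5) = (1, -8, -6)
Parametric form r = P + t·d:
x = -4 + t, y = 9 - 8t, z = 5 - 6t

x = -4 + t, y = 9 - 8t, z = 5 - 6t


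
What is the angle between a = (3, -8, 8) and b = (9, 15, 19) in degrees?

a·b = 3·9 + (-8)·15 + 8·19 = 27 - 120 + 152 = 59
|a| = √(3² + (-8)² + 8²) = √137 ≈ 11.7
|b| = √(9² + 15² + 19²) = √667 ≈ 25.83
cos θ = (a·b)/(|a||b|) = 59/(11.7·25.83) ≈ 0.1952
θ = arccos(0.1952) ≈ 78.74°

78.74°


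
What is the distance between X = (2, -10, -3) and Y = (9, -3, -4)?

d = √[(x₂-x₁)² + (y₂-y₁)² + (z₂-z₁)²]
  = √[7² + 7² + (-1)²]
  = √[49 + 49 + 1]
  = √99
  ≈ 9.95

9.95


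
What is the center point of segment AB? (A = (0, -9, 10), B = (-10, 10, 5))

M = ((x₁+x₂)/2, (y₁+y₂)/2, (z₁+z₂)/2)
  = ((0 - 10)/2, (-9 + 10)/2, (10 + 5)/2)
  = (-10/2, 1/2, 15/2)
  = (-5, 0.5, 7.5)

(-5, 0.5, 7.5)


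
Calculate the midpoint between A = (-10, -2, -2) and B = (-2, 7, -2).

M = ((x₁+x₂)/2, (y₁+y₂)/2, (z₁+z₂)/2)
  = ((-10 - 2)/2, (-2 + 7)/2, (-2 - 2)/2)
  = (-12/2, 5/2, -4/2)
  = (-6, 2.5, -2)

(-6, 2.5, -2)


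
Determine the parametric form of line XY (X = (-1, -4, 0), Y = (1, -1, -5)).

Direction vector d = Y - X = (1 + 1, -1 + 4, -5 + 0) = (2, 3, -5)
Parametric form r = X + t·d:
x = -1 + 2t, y = -4 + 3t, z = 0 - 5t

x = -1 + 2t, y = -4 + 3t, z = 0 - 5t


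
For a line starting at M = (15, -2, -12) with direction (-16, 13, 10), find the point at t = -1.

P(t) = M + t·d
  = (15 + (-16)·(-1), -2 + 13·(-1), -12 + 10·(-1))
  = (15 + 16, -2 - 13, -12 - 10)
  = (31, -15, -22)

(31, -15, -22)


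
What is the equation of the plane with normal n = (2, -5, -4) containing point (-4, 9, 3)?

The plane through P with normal n = (a, b, c) satisfies n·(r - P) = 0,
i.e. ax + by + cz = a·x₀ + b·y₀ + c·z₀.
d = 2·(-4) + (-5)·9 + (-4)·3
  = -8 - 45 - 12
  = -65
Equation: 2x - 5y - 4z = -65

2x - 5y - 4z = -65


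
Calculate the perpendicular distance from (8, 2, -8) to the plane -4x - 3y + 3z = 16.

distance = |a·x₀ + b·y₀ + c·z₀ - d| / √(a² + b² + c²)
  = |(-4)·8 + (-3)·2 + 3·(-8) - 16| / √((-4)² + (-3)² + 3²)
  = |-32 - 6 - 24 - 16| / √(16 + 9 + 9)
  = |-78| / √34
  = 78 / 5.831
  ≈ 13.38

13.38


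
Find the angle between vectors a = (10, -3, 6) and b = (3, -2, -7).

a·b = 10·3 + (-3)·(-2) + 6·(-7) = 30 + 6 - 42 = -6
|a| = √(10² + (-3)² + 6²) = √145 ≈ 12.04
|b| = √(3² + (-2)² + (-7)²) = √62 ≈ 7.874
cos θ = (a·b)/(|a||b|) = -6/(12.04·7.874) ≈ -0.06328
θ = arccos(-0.06328) ≈ 93.63°

93.63°


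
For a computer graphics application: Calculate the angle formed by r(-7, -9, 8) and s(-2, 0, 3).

r·s = (-7)·(-2) + (-9)·0 + 8·3 = 14 + 0 + 24 = 38
|r| = √((-7)² + (-9)² + 8²) = √194 ≈ 13.93
|s| = √((-2)² + 0² + 3²) = √13 ≈ 3.606
cos θ = (r·s)/(|r||s|) = 38/(13.93·3.606) ≈ 0.7567
θ = arccos(0.7567) ≈ 40.83°

40.83°


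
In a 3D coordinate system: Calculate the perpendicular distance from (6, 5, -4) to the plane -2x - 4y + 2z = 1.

distance = |a·x₀ + b·y₀ + c·z₀ - d| / √(a² + b² + c²)
  = |(-2)·6 + (-4)·5 + 2·(-4) - 1| / √((-2)² + (-4)² + 2²)
  = |-12 - 20 - 8 - 1| / √(4 + 16 + 4)
  = |-41| / √24
  = 41 / 4.899
  ≈ 8.369

8.369


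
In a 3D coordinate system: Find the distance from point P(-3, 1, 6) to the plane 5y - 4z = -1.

distance = |a·x₀ + b·y₀ + c·z₀ - d| / √(a² + b² + c²)
  = |0·(-3) + 5·1 + (-4)·6 - (-1)| / √(0² + 5² + (-4)²)
  = |0 + 5 - 24 + 1| / √(0 + 25 + 16)
  = |-18| / √41
  = 18 / 6.403
  ≈ 2.811

2.811


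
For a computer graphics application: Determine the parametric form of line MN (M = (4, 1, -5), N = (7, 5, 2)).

Direction vector d = N - M = (7 - 4, 5 - 1, 2 + 5) = (3, 4, 7)
Parametric form r = M + t·d:
x = 4 + 3t, y = 1 + 4t, z = -5 + 7t

x = 4 + 3t, y = 1 + 4t, z = -5 + 7t


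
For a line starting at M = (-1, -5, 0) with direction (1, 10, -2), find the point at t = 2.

P(t) = M + t·d
  = (-1 + 1·2, -5 + 10·2, 0 + (-2)·2)
  = (-1 + 2, -5 + 20, 0 - 4)
  = (1, 15, -4)

(1, 15, -4)


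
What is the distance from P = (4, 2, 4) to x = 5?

distance = |a·x₀ + b·y₀ + c·z₀ - d| / √(a² + b² + c²)
  = |1·4 + 0·2 + 0·4 - 5| / √(1² + 0² + 0²)
  = |4 + 0 + 0 - 5| / √(1 + 0 + 0)
  = |-1| / √1
  = 1 / 1
  ≈ 1

1


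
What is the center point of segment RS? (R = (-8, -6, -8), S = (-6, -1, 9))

M = ((x₁+x₂)/2, (y₁+y₂)/2, (z₁+z₂)/2)
  = ((-8 - 6)/2, (-6 - 1)/2, (-8 + 9)/2)
  = (-14/2, -7/2, 1/2)
  = (-7, -3.5, 0.5)

(-7, -3.5, 0.5)


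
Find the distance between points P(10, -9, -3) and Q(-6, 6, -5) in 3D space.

d = √[(x₂-x₁)² + (y₂-y₁)² + (z₂-z₁)²]
  = √[(-16)² + 15² + (-2)²]
  = √[256 + 225 + 4]
  = √485
  ≈ 22.02

22.02


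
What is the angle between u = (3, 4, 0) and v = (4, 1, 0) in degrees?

u·v = 3·4 + 4·1 + 0·0 = 12 + 4 + 0 = 16
|u| = √(3² + 4² + 0²) = √25 ≈ 5
|v| = √(4² + 1² + 0²) = √17 ≈ 4.123
cos θ = (u·v)/(|u||v|) = 16/(5·4.123) ≈ 0.7761
θ = arccos(0.7761) ≈ 39.09°

39.09°


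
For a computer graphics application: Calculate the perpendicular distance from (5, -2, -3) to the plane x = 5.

distance = |a·x₀ + b·y₀ + c·z₀ - d| / √(a² + b² + c²)
  = |1·5 + 0·(-2) + 0·(-3) - 5| / √(1² + 0² + 0²)
  = |5 + 0 + 0 - 5| / √(1 + 0 + 0)
  = |0| / √1
  = 0 / 1
  ≈ 0

0


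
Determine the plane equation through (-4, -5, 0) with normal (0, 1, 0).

The plane through P with normal n = (a, b, c) satisfies n·(r - P) = 0,
i.e. ax + by + cz = a·x₀ + b·y₀ + c·z₀.
d = 0·(-4) + 1·(-5) + 0·0
  = 0 - 5 + 0
  = -5
Equation: y = -5

y = -5


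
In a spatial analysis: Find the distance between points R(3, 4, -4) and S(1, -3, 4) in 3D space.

d = √[(x₂-x₁)² + (y₂-y₁)² + (z₂-z₁)²]
  = √[(-2)² + (-7)² + 8²]
  = √[4 + 49 + 64]
  = √117
  ≈ 10.82

10.82


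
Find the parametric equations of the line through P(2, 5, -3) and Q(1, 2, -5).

Direction vector d = Q - P = (1 - 2, 2 - 5, -5 + 3) = (-1, -3, -2)
Parametric form r = P + t·d:
x = 2 - t, y = 5 - 3t, z = -3 - 2t

x = 2 - t, y = 5 - 3t, z = -3 - 2t


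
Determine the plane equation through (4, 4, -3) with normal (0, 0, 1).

The plane through P with normal n = (a, b, c) satisfies n·(r - P) = 0,
i.e. ax + by + cz = a·x₀ + b·y₀ + c·z₀.
d = 0·4 + 0·4 + 1·(-3)
  = 0 + 0 - 3
  = -3
Equation: z = -3

z = -3


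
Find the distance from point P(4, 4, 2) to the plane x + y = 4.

distance = |a·x₀ + b·y₀ + c·z₀ - d| / √(a² + b² + c²)
  = |1·4 + 1·4 + 0·2 - 4| / √(1² + 1² + 0²)
  = |4 + 4 + 0 - 4| / √(1 + 1 + 0)
  = |4| / √2
  = 4 / 1.414
  ≈ 2.828

2.828


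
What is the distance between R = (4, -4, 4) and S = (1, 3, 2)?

d = √[(x₂-x₁)² + (y₂-y₁)² + (z₂-z₁)²]
  = √[(-3)² + 7² + (-2)²]
  = √[9 + 49 + 4]
  = √62
  ≈ 7.874

7.874


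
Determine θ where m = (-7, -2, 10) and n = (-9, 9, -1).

m·n = (-7)·(-9) + (-2)·9 + 10·(-1) = 63 - 18 - 10 = 35
|m| = √((-7)² + (-2)² + 10²) = √153 ≈ 12.37
|n| = √((-9)² + 9² + (-1)²) = √163 ≈ 12.77
cos θ = (m·n)/(|m||n|) = 35/(12.37·12.77) ≈ 0.2216
θ = arccos(0.2216) ≈ 77.2°

77.2°


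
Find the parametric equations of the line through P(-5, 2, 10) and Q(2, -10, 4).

Direction vector d = Q - P = (2 + 5, -10 - 2, 4 - 10) = (7, -12, -6)
Parametric form r = P + t·d:
x = -5 + 7t, y = 2 - 12t, z = 10 - 6t

x = -5 + 7t, y = 2 - 12t, z = 10 - 6t


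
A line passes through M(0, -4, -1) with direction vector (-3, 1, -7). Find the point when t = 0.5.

P(t) = M + t·d
  = (0 + (-3)·0.5, -4 + 1·0.5, -1 + (-7)·0.5)
  = (0 - 1.5, -4 + 0.5, -1 - 3.5)
  = (-1.5, -3.5, -4.5)

(-1.5, -3.5, -4.5)
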